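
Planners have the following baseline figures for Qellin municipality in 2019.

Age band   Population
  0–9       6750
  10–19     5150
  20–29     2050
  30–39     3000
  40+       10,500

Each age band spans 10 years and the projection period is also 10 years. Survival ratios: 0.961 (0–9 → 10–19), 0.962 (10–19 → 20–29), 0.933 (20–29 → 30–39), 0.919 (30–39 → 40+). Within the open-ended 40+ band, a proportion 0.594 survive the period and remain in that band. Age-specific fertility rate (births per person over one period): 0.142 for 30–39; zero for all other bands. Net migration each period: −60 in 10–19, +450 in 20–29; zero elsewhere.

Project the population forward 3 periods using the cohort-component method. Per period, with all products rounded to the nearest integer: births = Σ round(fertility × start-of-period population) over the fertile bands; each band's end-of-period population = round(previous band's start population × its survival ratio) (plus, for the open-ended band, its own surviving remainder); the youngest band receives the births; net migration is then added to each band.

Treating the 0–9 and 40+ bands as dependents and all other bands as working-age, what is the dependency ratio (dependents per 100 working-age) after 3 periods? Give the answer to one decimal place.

(Groups numbered youngest = 1 to oldest = 5.)
Period 1.
Births: 3000 * 0.142 = 426
Group 2: 6750 * 0.961 = 6487
Group 3: 5150 * 0.962 = 4954
Group 4: 2050 * 0.933 = 1913
Group 5: 3000 * 0.919 + 10500 * 0.594 = 2757 + 6237 = 8994
Net migration: Group 2 − 60 → 6427; Group 3 + 450 → 5404
→ [426, 6427, 5404, 1913, 8994]
Period 2.
Births: 1913 * 0.142 = 272
Group 2: 426 * 0.961 = 409
Group 3: 6427 * 0.962 = 6183
Group 4: 5404 * 0.933 = 5042
Group 5: 1913 * 0.919 + 8994 * 0.594 = 1758 + 5342 = 7100
Net migration: Group 2 − 60 → 349; Group 3 + 450 → 6633
→ [272, 349, 6633, 5042, 7100]
Period 3.
Births: 5042 * 0.142 = 716
Group 2: 272 * 0.961 = 261
Group 3: 349 * 0.962 = 336
Group 4: 6633 * 0.933 = 6189
Group 5: 5042 * 0.919 + 7100 * 0.594 = 4634 + 4217 = 8851
Net migration: Group 2 − 60 → 201; Group 3 + 450 → 786
→ [716, 201, 786, 6189, 8851]
Dependents (band 0–9 + band 40+) = 716 + 8851 = 9567; working-age = 7176; ratio = 9567/7176 × 100 = 133.3

133.3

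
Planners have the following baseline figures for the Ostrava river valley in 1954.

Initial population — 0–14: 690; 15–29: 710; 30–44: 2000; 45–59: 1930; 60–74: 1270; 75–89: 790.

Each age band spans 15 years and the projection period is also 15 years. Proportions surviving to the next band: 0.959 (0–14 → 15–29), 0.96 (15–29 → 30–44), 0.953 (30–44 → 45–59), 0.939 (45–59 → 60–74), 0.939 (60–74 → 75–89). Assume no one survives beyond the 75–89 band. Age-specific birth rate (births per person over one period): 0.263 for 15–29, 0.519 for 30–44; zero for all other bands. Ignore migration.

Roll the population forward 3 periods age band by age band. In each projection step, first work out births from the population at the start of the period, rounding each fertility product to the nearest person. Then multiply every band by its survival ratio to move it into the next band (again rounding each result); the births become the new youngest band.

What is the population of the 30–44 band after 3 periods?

(Bands numbered youngest = 1 to oldest = 6.)
After projecting period 1:
Births: 710 × 0.263 = 187, 2000 × 0.519 = 1038 → 1225
Band 2: 690 × 0.959 = 662
Band 3: 710 × 0.96 = 682
Band 4: 2000 × 0.953 = 1906
Band 5: 1930 × 0.939 = 1812
Band 6: 1270 × 0.939 = 1193
End of period: [1225, 662, 682, 1906, 1812, 1193]
After projecting period 2:
Births: 662 × 0.263 = 174, 682 × 0.519 = 354 → 528
Band 2: 1225 × 0.959 = 1175
Band 3: 662 × 0.96 = 636
Band 4: 682 × 0.953 = 650
Band 5: 1906 × 0.939 = 1790
Band 6: 1812 × 0.939 = 1701
End of period: [528, 1175, 636, 650, 1790, 1701]
After projecting period 3:
Births: 1175 × 0.263 = 309, 636 × 0.519 = 330 → 639
Band 2: 528 × 0.959 = 506
Band 3: 1175 × 0.96 = 1128
Band 4: 636 × 0.953 = 606
Band 5: 650 × 0.939 = 610
Band 6: 1790 × 0.939 = 1681
End of period: [639, 506, 1128, 606, 610, 1681]

1128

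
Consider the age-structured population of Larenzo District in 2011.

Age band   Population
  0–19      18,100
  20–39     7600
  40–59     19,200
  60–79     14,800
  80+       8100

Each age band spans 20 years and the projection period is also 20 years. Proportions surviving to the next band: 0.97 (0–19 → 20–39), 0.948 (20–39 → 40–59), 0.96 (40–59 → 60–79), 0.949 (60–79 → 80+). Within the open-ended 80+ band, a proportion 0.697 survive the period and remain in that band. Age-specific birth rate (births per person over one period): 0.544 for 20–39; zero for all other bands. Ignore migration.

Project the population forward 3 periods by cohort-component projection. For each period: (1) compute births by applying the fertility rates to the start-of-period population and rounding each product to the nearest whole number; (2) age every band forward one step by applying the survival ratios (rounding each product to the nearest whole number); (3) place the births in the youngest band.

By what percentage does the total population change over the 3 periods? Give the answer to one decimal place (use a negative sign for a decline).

[period 1]
Births: 7600 * 0.544 = 4134
20–39: 18100 * 0.97 = 17557
40–59: 7600 * 0.948 = 7205
60–79: 19200 * 0.96 = 18432
80+: 14800 * 0.949 + 8100 * 0.697 = 14045 + 5646 = 19691
Population now: 0–19=4134, 20–39=17557, 40–59=7205, 60–79=18432, 80+=19691
[period 2]
Births: 17557 * 0.544 = 9551
20–39: 4134 * 0.97 = 4010
40–59: 17557 * 0.948 = 16644
60–79: 7205 * 0.96 = 6917
80+: 18432 * 0.949 + 19691 * 0.697 = 17492 + 13725 = 31217
Population now: 0–19=9551, 20–39=4010, 40–59=16644, 60–79=6917, 80+=31217
[period 3]
Births: 4010 * 0.544 = 2181
20–39: 9551 * 0.97 = 9264
40–59: 4010 * 0.948 = 3801
60–79: 16644 * 0.96 = 15978
80+: 6917 * 0.949 + 31217 * 0.697 = 6564 + 21758 = 28322
Population now: 0–19=2181, 20–39=9264, 40–59=3801, 60–79=15978, 80+=28322
Total: 67800 → 59546; change = -8254; percentage change = -12.2%

-12.2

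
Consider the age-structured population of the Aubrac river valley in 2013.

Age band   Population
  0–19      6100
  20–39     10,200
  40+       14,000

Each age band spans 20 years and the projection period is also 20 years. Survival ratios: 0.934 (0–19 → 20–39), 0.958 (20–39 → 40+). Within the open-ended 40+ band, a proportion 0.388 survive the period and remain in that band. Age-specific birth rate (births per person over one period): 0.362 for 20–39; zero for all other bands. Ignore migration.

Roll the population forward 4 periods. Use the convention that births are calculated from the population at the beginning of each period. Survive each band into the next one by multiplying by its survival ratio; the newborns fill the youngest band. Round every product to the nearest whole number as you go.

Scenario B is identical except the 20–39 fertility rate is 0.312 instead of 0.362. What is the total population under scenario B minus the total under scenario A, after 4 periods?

-910

Call the bands 1 to 3, youngest first.
After projecting period 1:
Births: 10200 × 0.362 = 3692
Band 2: 6100 × 0.934 = 5697
Band 3: 10200 × 0.958 + 14000 × 0.388 = 9772 + 5432 = 15204
Giving 3692 / 5697 / 15204.
After projecting period 2:
Births: 5697 × 0.362 = 2062
Band 2: 3692 × 0.934 = 3448
Band 3: 5697 × 0.958 + 15204 × 0.388 = 5458 + 5899 = 11357
Giving 2062 / 3448 / 11357.
After projecting period 3:
Births: 3448 × 0.362 = 1248
Band 2: 2062 × 0.934 = 1926
Band 3: 3448 × 0.958 + 11357 × 0.388 = 3303 + 4407 = 7710
Giving 1248 / 1926 / 7710.
After projecting period 4:
Births: 1926 × 0.362 = 697
Band 2: 1248 × 0.934 = 1166
Band 3: 1926 × 0.958 + 7710 × 0.388 = 1845 + 2991 = 4836
Giving 697 / 1166 / 4836.
Scenario A total after 4 periods: 6699
Scenario B projection —
After projecting period 1:
Births: 10200 × 0.312 = 3182
Band 2: 6100 × 0.934 = 5697
Band 3: 10200 × 0.958 + 14000 × 0.388 = 9772 + 5432 = 15204
Giving 3182 / 5697 / 15204.
After projecting period 2:
Births: 5697 × 0.312 = 1777
Band 2: 3182 × 0.934 = 2972
Band 3: 5697 × 0.958 + 15204 × 0.388 = 5458 + 5899 = 11357
Giving 1777 / 2972 / 11357.
After projecting period 3:
Births: 2972 × 0.312 = 927
Band 2: 1777 × 0.934 = 1660
Band 3: 2972 × 0.958 + 11357 × 0.388 = 2847 + 4407 = 7254
Giving 927 / 1660 / 7254.
After projecting period 4:
Births: 1660 × 0.312 = 518
Band 2: 927 × 0.934 = 866
Band 3: 1660 × 0.958 + 7254 × 0.388 = 1590 + 2815 = 4405
Giving 518 / 866 / 4405.
Scenario B total after 4 periods: 5789
Difference B − A = 5789 − 6699 = -910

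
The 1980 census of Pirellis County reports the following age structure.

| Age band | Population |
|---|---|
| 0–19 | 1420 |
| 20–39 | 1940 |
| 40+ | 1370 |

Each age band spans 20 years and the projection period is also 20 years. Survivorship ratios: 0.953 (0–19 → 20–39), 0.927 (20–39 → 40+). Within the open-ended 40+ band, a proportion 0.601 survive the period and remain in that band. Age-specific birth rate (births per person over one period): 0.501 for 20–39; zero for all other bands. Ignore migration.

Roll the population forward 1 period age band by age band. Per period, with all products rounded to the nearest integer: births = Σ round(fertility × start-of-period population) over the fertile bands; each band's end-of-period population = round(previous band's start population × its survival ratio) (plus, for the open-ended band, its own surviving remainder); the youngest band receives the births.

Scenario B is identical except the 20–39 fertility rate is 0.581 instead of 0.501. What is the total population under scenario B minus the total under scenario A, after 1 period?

— Period 1 —
Births: 1940 * 0.501 = 972
20–39: 1420 * 0.953 = 1353
40+: 1940 * 0.927 + 1370 * 0.601 = 1798 + 823 = 2621
→ [972, 1353, 2621]
Scenario A total after 1 period: 4946
Scenario B projection —
— Period 1 —
Births: 1940 * 0.581 = 1127
20–39: 1420 * 0.953 = 1353
40+: 1940 * 0.927 + 1370 * 0.601 = 1798 + 823 = 2621
→ [1127, 1353, 2621]
Scenario B total after 1 period: 5101
Difference B − A = 5101 − 4946 = 155

155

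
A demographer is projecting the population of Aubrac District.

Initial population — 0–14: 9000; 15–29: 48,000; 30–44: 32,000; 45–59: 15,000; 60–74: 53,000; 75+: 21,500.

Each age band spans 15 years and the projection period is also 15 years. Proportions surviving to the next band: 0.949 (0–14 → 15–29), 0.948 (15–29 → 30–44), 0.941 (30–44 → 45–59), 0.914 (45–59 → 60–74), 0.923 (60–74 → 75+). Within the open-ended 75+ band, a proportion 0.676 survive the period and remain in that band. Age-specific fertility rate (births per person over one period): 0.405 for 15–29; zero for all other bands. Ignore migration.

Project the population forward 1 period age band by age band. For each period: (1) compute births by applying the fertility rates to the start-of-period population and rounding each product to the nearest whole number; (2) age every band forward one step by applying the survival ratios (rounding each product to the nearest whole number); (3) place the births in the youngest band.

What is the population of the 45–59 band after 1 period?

30112

Period 1:
Births: 48000 × 0.405 = 19440
15–29: 9000 × 0.949 = 8541
30–44: 48000 × 0.948 = 45504
45–59: 32000 × 0.941 = 30112
60–74: 15000 × 0.914 = 13710
75+: 53000 × 0.923 + 21500 × 0.676 = 48919 + 14534 = 63453
Population now: 0–14=19440, 15–29=8541, 30–44=45504, 45–59=30112, 60–74=13710, 75+=63453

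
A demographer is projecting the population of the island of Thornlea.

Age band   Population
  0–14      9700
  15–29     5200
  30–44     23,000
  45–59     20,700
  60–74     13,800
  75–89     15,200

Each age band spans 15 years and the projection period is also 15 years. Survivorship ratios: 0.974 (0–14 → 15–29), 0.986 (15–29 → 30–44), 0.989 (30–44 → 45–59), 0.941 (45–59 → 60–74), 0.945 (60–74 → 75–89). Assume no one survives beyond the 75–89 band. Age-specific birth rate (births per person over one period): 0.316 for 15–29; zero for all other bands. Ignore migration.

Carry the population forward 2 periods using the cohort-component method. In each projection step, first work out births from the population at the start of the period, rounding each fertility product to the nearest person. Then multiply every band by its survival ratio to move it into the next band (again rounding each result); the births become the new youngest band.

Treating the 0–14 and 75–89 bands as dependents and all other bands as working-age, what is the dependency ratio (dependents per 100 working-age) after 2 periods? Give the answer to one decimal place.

Numbering the groups 1..6 from youngest to oldest:
Period 1:
Births: 5200 × 0.316 = 1643
Group 2: 9700 × 0.974 = 9448
Group 3: 5200 × 0.986 = 5127
Group 4: 23000 × 0.989 = 22747
Group 5: 20700 × 0.941 = 19479
Group 6: 13800 × 0.945 = 13041
→ [1643, 9448, 5127, 22747, 19479, 13041]
Period 2:
Births: 9448 × 0.316 = 2986
Group 2: 1643 × 0.974 = 1600
Group 3: 9448 × 0.986 = 9316
Group 4: 5127 × 0.989 = 5071
Group 5: 22747 × 0.941 = 21405
Group 6: 19479 × 0.945 = 18408
→ [2986, 1600, 9316, 5071, 21405, 18408]
Dependents (band 0–14 + band 75–89) = 2986 + 18408 = 21394; working-age = 37392; ratio = 21394/37392 × 100 = 57.2

57.2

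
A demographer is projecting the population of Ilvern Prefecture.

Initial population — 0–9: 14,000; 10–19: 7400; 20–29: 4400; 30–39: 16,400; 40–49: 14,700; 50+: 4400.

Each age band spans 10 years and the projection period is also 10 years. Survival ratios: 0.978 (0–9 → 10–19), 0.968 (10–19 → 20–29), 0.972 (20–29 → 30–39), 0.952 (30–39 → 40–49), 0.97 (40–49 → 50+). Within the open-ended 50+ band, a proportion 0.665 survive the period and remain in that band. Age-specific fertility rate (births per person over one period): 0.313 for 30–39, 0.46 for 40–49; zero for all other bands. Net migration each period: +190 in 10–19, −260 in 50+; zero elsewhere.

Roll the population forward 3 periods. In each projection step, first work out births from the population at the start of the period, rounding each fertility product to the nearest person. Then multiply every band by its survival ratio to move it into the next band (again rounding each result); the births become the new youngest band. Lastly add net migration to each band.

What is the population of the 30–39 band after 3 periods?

After projecting period 1:
Births: 16400 × 0.313 = 5133 ; 14700 × 0.46 = 6762 — total 11895
10–19: 14000 × 0.978 = 13692
20–29: 7400 × 0.968 = 7163
30–39: 4400 × 0.972 = 4277
40–49: 16400 × 0.952 = 15613
50+: 14700 × 0.97 + 4400 × 0.665 = 14259 + 2926 = 17185
Net migration: 10–19 + 190 → 13882; 50+ − 260 → 16925
Giving 11895 / 13882 / 7163 / 4277 / 15613 / 16925.
After projecting period 2:
Births: 4277 × 0.313 = 1339 ; 15613 × 0.46 = 7182 — total 8521
10–19: 11895 × 0.978 = 11633
20–29: 13882 × 0.968 = 13438
30–39: 7163 × 0.972 = 6962
40–49: 4277 × 0.952 = 4072
50+: 15613 × 0.97 + 16925 × 0.665 = 15145 + 11255 = 26400
Net migration: 10–19 + 190 → 11823; 50+ − 260 → 26140
Giving 8521 / 11823 / 13438 / 6962 / 4072 / 26140.
After projecting period 3:
Births: 6962 × 0.313 = 2179 ; 4072 × 0.46 = 1873 — total 4052
10–19: 8521 × 0.978 = 8334
20–29: 11823 × 0.968 = 11445
30–39: 13438 × 0.972 = 13062
40–49: 6962 × 0.952 = 6628
50+: 4072 × 0.97 + 26140 × 0.665 = 3950 + 17383 = 21333
Net migration: 10–19 + 190 → 8524; 50+ − 260 → 21073
Giving 4052 / 8524 / 11445 / 13062 / 6628 / 21073.

13062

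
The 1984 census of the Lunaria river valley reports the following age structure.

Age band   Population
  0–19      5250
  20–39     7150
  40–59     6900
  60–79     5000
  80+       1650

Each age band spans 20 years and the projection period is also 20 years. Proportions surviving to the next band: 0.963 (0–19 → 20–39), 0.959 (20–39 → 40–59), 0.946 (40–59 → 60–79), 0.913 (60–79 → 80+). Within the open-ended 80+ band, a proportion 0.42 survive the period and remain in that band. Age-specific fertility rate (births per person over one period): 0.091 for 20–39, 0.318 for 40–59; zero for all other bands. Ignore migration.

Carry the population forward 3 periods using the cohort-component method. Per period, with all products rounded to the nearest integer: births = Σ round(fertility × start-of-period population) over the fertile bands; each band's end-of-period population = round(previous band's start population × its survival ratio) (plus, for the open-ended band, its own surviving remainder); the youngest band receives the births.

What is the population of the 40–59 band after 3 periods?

[period 1]
Births: 7150 * 0.091 = 651, 6900 * 0.318 = 2194 — total 2845
20–39: 5250 * 0.963 = 5056
40–59: 7150 * 0.959 = 6857
60–79: 6900 * 0.946 = 6527
80+: 5000 * 0.913 + 1650 * 0.42 = 4565 + 693 = 5258
Population now: 0–19=2845, 20–39=5056, 40–59=6857, 60–79=6527, 80+=5258
[period 2]
Births: 5056 * 0.091 = 460, 6857 * 0.318 = 2181 — total 2641
20–39: 2845 * 0.963 = 2740
40–59: 5056 * 0.959 = 4849
60–79: 6857 * 0.946 = 6487
80+: 6527 * 0.913 + 5258 * 0.42 = 5959 + 2208 = 8167
Population now: 0–19=2641, 20–39=2740, 40–59=4849, 60–79=6487, 80+=8167
[period 3]
Births: 2740 * 0.091 = 249, 4849 * 0.318 = 1542 — total 1791
20–39: 2641 * 0.963 = 2543
40–59: 2740 * 0.959 = 2628
60–79: 4849 * 0.946 = 4587
80+: 6487 * 0.913 + 8167 * 0.42 = 5923 + 3430 = 9353
Population now: 0–19=1791, 20–39=2543, 40–59=2628, 60–79=4587, 80+=9353

2628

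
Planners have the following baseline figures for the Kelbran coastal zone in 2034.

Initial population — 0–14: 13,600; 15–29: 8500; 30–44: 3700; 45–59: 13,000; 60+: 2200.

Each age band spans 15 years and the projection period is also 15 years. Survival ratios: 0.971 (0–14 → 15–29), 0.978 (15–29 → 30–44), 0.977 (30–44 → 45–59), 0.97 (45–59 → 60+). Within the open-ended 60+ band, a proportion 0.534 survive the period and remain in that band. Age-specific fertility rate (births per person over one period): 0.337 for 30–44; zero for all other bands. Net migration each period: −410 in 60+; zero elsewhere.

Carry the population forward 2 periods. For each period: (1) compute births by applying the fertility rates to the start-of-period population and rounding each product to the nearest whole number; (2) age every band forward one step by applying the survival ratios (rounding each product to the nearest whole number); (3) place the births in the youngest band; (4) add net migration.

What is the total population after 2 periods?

Numbering the groups 1..5 from youngest to oldest:
Period 1:
Births: 3700 × 0.337 = 1247
Group 2: 13600 × 0.971 = 13206
Group 3: 8500 × 0.978 = 8313
Group 4: 3700 × 0.977 = 3615
Group 5: 13000 × 0.97 + 2200 × 0.534 = 12610 + 1175 = 13785
Net migration: Group 5 − 410 → 13375
→ [1247, 13206, 8313, 3615, 13375]
Period 2:
Births: 8313 × 0.337 = 2801
Group 2: 1247 × 0.971 = 1211
Group 3: 13206 × 0.978 = 12915
Group 4: 8313 × 0.977 = 8122
Group 5: 3615 × 0.97 + 13375 × 0.534 = 3507 + 7142 = 10649
Net migration: Group 5 − 410 → 10239
→ [2801, 1211, 12915, 8122, 10239]
Total after period 2: 2801 + 1211 + 12915 + 8122 + 10239 = 35288

35288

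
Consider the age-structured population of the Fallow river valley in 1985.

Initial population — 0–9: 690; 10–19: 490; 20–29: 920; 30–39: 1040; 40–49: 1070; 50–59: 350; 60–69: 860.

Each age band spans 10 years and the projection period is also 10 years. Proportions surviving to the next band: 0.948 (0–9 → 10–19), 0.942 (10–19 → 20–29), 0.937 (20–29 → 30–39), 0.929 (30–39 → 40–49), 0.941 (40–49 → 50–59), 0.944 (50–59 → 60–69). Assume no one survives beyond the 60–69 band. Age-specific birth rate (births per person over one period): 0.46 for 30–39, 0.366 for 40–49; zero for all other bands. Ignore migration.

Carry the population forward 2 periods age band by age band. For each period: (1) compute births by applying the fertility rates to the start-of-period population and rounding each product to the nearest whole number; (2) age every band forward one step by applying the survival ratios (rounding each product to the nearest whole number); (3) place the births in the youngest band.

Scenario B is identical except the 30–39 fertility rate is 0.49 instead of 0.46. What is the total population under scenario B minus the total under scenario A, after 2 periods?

55

(Bands numbered youngest = 1 to oldest = 7.)
Period 1.
Births: 1040 × 0.46 = 478, 1070 × 0.366 = 392 ⇒ total 870
Band 2: 690 × 0.948 = 654
Band 3: 490 × 0.942 = 462
Band 4: 920 × 0.937 = 862
Band 5: 1040 × 0.929 = 966
Band 6: 1070 × 0.941 = 1007
Band 7: 350 × 0.944 = 330
Population now: 0–9=870, 10–19=654, 20–29=462, 30–39=862, 40–49=966, 50–59=1007, 60–69=330
Period 2.
Births: 862 × 0.46 = 397, 966 × 0.366 = 354 ⇒ total 751
Band 2: 870 × 0.948 = 825
Band 3: 654 × 0.942 = 616
Band 4: 462 × 0.937 = 433
Band 5: 862 × 0.929 = 801
Band 6: 966 × 0.941 = 909
Band 7: 1007 × 0.944 = 951
Population now: 0–9=751, 10–19=825, 20–29=616, 30–39=433, 40–49=801, 50–59=909, 60–69=951
Scenario A total after 2 periods: 5286
Scenario B projection —
Period 1.
Births: 1040 × 0.49 = 510, 1070 × 0.366 = 392 ⇒ total 902
Band 2: 690 × 0.948 = 654
Band 3: 490 × 0.942 = 462
Band 4: 920 × 0.937 = 862
Band 5: 1040 × 0.929 = 966
Band 6: 1070 × 0.941 = 1007
Band 7: 350 × 0.944 = 330
Population now: 0–9=902, 10–19=654, 20–29=462, 30–39=862, 40–49=966, 50–59=1007, 60–69=330
Period 2.
Births: 862 × 0.49 = 422, 966 × 0.366 = 354 ⇒ total 776
Band 2: 902 × 0.948 = 855
Band 3: 654 × 0.942 = 616
Band 4: 462 × 0.937 = 433
Band 5: 862 × 0.929 = 801
Band 6: 966 × 0.941 = 909
Band 7: 1007 × 0.944 = 951
Population now: 0–9=776, 10–19=855, 20–29=616, 30–39=433, 40–49=801, 50–59=909, 60–69=951
Scenario B total after 2 periods: 5341
Difference B − A = 5341 − 5286 = 55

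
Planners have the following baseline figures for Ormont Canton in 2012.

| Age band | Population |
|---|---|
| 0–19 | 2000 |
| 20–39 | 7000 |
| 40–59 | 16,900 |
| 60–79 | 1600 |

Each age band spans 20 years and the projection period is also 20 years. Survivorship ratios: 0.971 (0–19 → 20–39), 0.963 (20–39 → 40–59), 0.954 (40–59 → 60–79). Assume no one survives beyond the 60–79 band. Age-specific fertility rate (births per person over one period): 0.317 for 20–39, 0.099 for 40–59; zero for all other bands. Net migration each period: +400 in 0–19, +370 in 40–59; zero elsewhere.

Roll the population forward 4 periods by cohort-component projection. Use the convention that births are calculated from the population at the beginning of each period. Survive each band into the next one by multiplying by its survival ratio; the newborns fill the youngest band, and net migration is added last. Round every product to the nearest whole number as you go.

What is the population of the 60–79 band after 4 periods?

4182

— Period 1 —
Births: 7000 * 0.317 = 2219, 16900 * 0.099 = 1673 → total 3892
20–39: 2000 * 0.971 = 1942
40–59: 7000 * 0.963 = 6741
60–79: 16900 * 0.954 = 16123
Net migration: 0–19 + 400 → 4292; 40–59 + 370 → 7111
Population now: 0–19=4292, 20–39=1942, 40–59=7111, 60–79=16123
— Period 2 —
Births: 1942 * 0.317 = 616, 7111 * 0.099 = 704 → total 1320
20–39: 4292 * 0.971 = 4168
40–59: 1942 * 0.963 = 1870
60–79: 7111 * 0.954 = 6784
Net migration: 0–19 + 400 → 1720; 40–59 + 370 → 2240
Population now: 0–19=1720, 20–39=4168, 40–59=2240, 60–79=6784
— Period 3 —
Births: 4168 * 0.317 = 1321, 2240 * 0.099 = 222 → total 1543
20–39: 1720 * 0.971 = 1670
40–59: 4168 * 0.963 = 4014
60–79: 2240 * 0.954 = 2137
Net migration: 0–19 + 400 → 1943; 40–59 + 370 → 4384
Population now: 0–19=1943, 20–39=1670, 40–59=4384, 60–79=2137
— Period 4 —
Births: 1670 * 0.317 = 529, 4384 * 0.099 = 434 → total 963
20–39: 1943 * 0.971 = 1887
40–59: 1670 * 0.963 = 1608
60–79: 4384 * 0.954 = 4182
Net migration: 0–19 + 400 → 1363; 40–59 + 370 → 1978
Population now: 0–19=1363, 20–39=1887, 40–59=1978, 60–79=4182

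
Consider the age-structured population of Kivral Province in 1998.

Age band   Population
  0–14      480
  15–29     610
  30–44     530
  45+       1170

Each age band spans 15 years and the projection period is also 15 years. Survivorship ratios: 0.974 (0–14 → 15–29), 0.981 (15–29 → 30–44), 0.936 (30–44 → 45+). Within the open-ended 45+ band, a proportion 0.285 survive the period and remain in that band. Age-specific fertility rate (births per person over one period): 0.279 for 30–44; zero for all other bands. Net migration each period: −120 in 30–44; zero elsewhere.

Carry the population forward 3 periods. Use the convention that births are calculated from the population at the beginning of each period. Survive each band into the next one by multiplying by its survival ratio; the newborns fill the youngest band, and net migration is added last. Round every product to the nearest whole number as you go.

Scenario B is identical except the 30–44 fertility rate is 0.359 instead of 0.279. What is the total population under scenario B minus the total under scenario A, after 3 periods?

Let group 1 be 0–14 through group 4 = 45+.
— Period 1 —
Births: 530 × 0.279 = 148
Group 2: 480 × 0.974 = 468
Group 3: 610 × 0.981 = 598
Group 4: 530 × 0.936 + 1170 × 0.285 = 496 + 333 = 829
Net migration: Group 3 − 120 → 478
→ [148, 468, 478, 829]
— Period 2 —
Births: 478 × 0.279 = 133
Group 2: 148 × 0.974 = 144
Group 3: 468 × 0.981 = 459
Group 4: 478 × 0.936 + 829 × 0.285 = 447 + 236 = 683
Net migration: Group 3 − 120 → 339
→ [133, 144, 339, 683]
— Period 3 —
Births: 339 × 0.279 = 95
Group 2: 133 × 0.974 = 130
Group 3: 144 × 0.981 = 141
Group 4: 339 × 0.936 + 683 × 0.285 = 317 + 195 = 512
Net migration: Group 3 − 120 → 21
→ [95, 130, 21, 512]
Scenario A total after 3 periods: 758
Scenario B projection —
— Period 1 —
Births: 530 × 0.359 = 190
Group 2: 480 × 0.974 = 468
Group 3: 610 × 0.981 = 598
Group 4: 530 × 0.936 + 1170 × 0.285 = 496 + 333 = 829
Net migration: Group 3 − 120 → 478
→ [190, 468, 478, 829]
— Period 2 —
Births: 478 × 0.359 = 172
Group 2: 190 × 0.974 = 185
Group 3: 468 × 0.981 = 459
Group 4: 478 × 0.936 + 829 × 0.285 = 447 + 236 = 683
Net migration: Group 3 − 120 → 339
→ [172, 185, 339, 683]
— Period 3 —
Births: 339 × 0.359 = 122
Group 2: 172 × 0.974 = 168
Group 3: 185 × 0.981 = 181
Group 4: 339 × 0.936 + 683 × 0.285 = 317 + 195 = 512
Net migration: Group 3 − 120 → 61
→ [122, 168, 61, 512]
Scenario B total after 3 periods: 863
Difference B − A = 863 − 758 = 105

105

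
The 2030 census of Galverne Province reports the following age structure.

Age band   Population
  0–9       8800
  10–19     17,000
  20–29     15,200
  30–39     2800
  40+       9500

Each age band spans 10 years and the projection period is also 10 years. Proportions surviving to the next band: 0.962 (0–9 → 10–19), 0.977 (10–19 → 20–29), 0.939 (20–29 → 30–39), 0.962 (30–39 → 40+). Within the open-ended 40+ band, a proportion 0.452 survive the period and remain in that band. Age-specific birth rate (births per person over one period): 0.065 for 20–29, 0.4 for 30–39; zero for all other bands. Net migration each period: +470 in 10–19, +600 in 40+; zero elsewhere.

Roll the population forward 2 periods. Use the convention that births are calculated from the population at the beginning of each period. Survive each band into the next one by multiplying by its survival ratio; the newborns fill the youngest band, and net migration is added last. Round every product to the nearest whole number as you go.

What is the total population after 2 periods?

51374

Let group 1 be 0–9 through group 5 = 40+.
Period 1:
Births: 15200 * 0.065 = 988  |  2800 * 0.4 = 1120 ⇒ total 2108
Group 2: 8800 * 0.962 = 8466
Group 3: 17000 * 0.977 = 16609
Group 4: 15200 * 0.939 = 14273
Group 5: 2800 * 0.962 + 9500 * 0.452 = 2694 + 4294 = 6988
Net migration: Group 2 + 470 → 8936; Group 5 + 600 → 7588
Population now: 0–9=2108, 10–19=8936, 20–29=16609, 30–39=14273, 40+=7588
Period 2:
Births: 16609 * 0.065 = 1080  |  14273 * 0.4 = 5709 ⇒ total 6789
Group 2: 2108 * 0.962 = 2028
Group 3: 8936 * 0.977 = 8730
Group 4: 16609 * 0.939 = 15596
Group 5: 14273 * 0.962 + 7588 * 0.452 = 13731 + 3430 = 17161
Net migration: Group 2 + 470 → 2498; Group 5 + 600 → 17761
Population now: 0–9=6789, 10–19=2498, 20–29=8730, 30–39=15596, 40+=17761
Total after period 2: 6789 + 2498 + 8730 + 15596 + 17761 = 51374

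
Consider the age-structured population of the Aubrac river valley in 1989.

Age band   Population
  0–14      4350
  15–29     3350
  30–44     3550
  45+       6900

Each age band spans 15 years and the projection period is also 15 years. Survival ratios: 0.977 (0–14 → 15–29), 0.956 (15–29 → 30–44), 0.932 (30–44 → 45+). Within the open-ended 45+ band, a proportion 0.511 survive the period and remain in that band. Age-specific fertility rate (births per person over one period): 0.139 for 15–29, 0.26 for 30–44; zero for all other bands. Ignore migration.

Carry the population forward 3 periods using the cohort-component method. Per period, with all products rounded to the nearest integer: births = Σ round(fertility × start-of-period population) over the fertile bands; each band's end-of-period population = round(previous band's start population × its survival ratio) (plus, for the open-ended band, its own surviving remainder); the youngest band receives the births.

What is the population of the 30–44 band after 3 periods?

Period 1:
Births: 3350 * 0.139 = 466, 3550 * 0.26 = 923 → total 1389
15–29: 4350 * 0.977 = 4250
30–44: 3350 * 0.956 = 3203
45+: 3550 * 0.932 + 6900 * 0.511 = 3309 + 3526 = 6835
Population now: 0–14=1389, 15–29=4250, 30–44=3203, 45+=6835
Period 2:
Births: 4250 * 0.139 = 591, 3203 * 0.26 = 833 → total 1424
15–29: 1389 * 0.977 = 1357
30–44: 4250 * 0.956 = 4063
45+: 3203 * 0.932 + 6835 * 0.511 = 2985 + 3493 = 6478
Population now: 0–14=1424, 15–29=1357, 30–44=4063, 45+=6478
Period 3:
Births: 1357 * 0.139 = 189, 4063 * 0.26 = 1056 → total 1245
15–29: 1424 * 0.977 = 1391
30–44: 1357 * 0.956 = 1297
45+: 4063 * 0.932 + 6478 * 0.511 = 3787 + 3310 = 7097
Population now: 0–14=1245, 15–29=1391, 30–44=1297, 45+=7097

1297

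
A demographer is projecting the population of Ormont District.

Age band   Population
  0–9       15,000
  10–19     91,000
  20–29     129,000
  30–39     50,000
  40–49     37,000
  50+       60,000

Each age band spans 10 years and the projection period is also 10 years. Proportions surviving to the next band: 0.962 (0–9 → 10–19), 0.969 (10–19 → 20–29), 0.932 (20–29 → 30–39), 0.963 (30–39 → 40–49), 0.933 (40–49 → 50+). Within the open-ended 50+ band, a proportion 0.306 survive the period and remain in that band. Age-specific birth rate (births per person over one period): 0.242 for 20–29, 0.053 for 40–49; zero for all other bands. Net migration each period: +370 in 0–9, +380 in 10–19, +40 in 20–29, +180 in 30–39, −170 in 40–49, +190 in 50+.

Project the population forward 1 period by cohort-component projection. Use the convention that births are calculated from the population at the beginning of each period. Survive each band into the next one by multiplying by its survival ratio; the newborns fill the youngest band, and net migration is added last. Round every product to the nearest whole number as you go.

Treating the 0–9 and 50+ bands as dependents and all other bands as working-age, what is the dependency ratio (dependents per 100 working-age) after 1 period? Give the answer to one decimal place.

31.9

[period 1]
Births: 129000 × 0.242 = 31218 ; 37000 × 0.053 = 1961 → 33179
10–19: 15000 × 0.962 = 14430
20–29: 91000 × 0.969 = 88179
30–39: 129000 × 0.932 = 120228
40–49: 50000 × 0.963 = 48150
50+: 37000 × 0.933 + 60000 × 0.306 = 34521 + 18360 = 52881
Net migration: 0–9 + 370 → 33549; 10–19 + 380 → 14810; 20–29 + 40 → 88219; 30–39 + 180 → 120408; 40–49 − 170 → 47980; 50+ + 190 → 53071
End of period: [33549, 14810, 88219, 120408, 47980, 53071]
Dependents (band 0–9 + band 50+) = 33549 + 53071 = 86620; working-age = 271417; ratio = 86620/271417 × 100 = 31.9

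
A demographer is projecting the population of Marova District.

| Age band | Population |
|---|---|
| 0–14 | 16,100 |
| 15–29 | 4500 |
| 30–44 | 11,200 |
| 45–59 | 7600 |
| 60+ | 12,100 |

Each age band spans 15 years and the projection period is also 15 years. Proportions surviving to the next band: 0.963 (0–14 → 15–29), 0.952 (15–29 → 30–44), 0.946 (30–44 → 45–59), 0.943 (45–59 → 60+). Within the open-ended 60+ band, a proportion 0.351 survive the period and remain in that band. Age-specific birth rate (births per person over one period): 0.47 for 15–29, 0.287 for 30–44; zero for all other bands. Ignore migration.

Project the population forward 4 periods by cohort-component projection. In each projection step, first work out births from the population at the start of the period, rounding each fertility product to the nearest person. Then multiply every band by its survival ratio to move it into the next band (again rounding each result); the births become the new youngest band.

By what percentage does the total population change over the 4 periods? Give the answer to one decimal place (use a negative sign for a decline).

-21.7

Period 1.
Births: 4500 * 0.47 = 2115 ; 11200 * 0.287 = 3214 — total 5329
15–29: 16100 * 0.963 = 15504
30–44: 4500 * 0.952 = 4284
45–59: 11200 * 0.946 = 10595
60+: 7600 * 0.943 + 12100 * 0.351 = 7167 + 4247 = 11414
Population now: 0–14=5329, 15–29=15504, 30–44=4284, 45–59=10595, 60+=11414
Period 2.
Births: 15504 * 0.47 = 7287 ; 4284 * 0.287 = 1230 — total 8517
15–29: 5329 * 0.963 = 5132
30–44: 15504 * 0.952 = 14760
45–59: 4284 * 0.946 = 4053
60+: 10595 * 0.943 + 11414 * 0.351 = 9991 + 4006 = 13997
Population now: 0–14=8517, 15–29=5132, 30–44=14760, 45–59=4053, 60+=13997
Period 3.
Births: 5132 * 0.47 = 2412 ; 14760 * 0.287 = 4236 — total 6648
15–29: 8517 * 0.963 = 8202
30–44: 5132 * 0.952 = 4886
45–59: 14760 * 0.946 = 13963
60+: 4053 * 0.943 + 13997 * 0.351 = 3822 + 4913 = 8735
Population now: 0–14=6648, 15–29=8202, 30–44=4886, 45–59=13963, 60+=8735
Period 4.
Births: 8202 * 0.47 = 3855 ; 4886 * 0.287 = 1402 — total 5257
15–29: 6648 * 0.963 = 6402
30–44: 8202 * 0.952 = 7808
45–59: 4886 * 0.946 = 4622
60+: 13963 * 0.943 + 8735 * 0.351 = 13167 + 3066 = 16233
Population now: 0–14=5257, 15–29=6402, 30–44=7808, 45–59=4622, 60+=16233
Total: 51500 → 40322; change = -11178; percentage change = -21.7%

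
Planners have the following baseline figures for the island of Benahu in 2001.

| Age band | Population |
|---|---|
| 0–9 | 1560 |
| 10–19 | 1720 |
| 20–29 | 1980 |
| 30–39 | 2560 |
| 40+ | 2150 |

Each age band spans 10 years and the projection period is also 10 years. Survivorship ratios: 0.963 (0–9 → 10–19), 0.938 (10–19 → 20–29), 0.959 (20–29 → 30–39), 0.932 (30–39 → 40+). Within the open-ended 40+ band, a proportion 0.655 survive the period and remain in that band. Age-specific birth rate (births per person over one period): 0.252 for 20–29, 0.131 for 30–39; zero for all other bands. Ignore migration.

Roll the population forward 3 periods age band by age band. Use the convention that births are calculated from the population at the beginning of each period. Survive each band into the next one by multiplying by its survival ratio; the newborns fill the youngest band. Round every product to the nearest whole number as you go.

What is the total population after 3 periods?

7522

[period 1]
Births: 1980 × 0.252 = 499, 2560 × 0.131 = 335 — total 834
10–19: 1560 × 0.963 = 1502
20–29: 1720 × 0.938 = 1613
30–39: 1980 × 0.959 = 1899
40+: 2560 × 0.932 + 2150 × 0.655 = 2386 + 1408 = 3794
Giving 834 / 1502 / 1613 / 1899 / 3794.
[period 2]
Births: 1613 × 0.252 = 406, 1899 × 0.131 = 249 — total 655
10–19: 834 × 0.963 = 803
20–29: 1502 × 0.938 = 1409
30–39: 1613 × 0.959 = 1547
40+: 1899 × 0.932 + 3794 × 0.655 = 1770 + 2485 = 4255
Giving 655 / 803 / 1409 / 1547 / 4255.
[period 3]
Births: 1409 × 0.252 = 355, 1547 × 0.131 = 203 — total 558
10–19: 655 × 0.963 = 631
20–29: 803 × 0.938 = 753
30–39: 1409 × 0.959 = 1351
40+: 1547 × 0.932 + 4255 × 0.655 = 1442 + 2787 = 4229
Giving 558 / 631 / 753 / 1351 / 4229.
Total after period 3: 558 + 631 + 753 + 1351 + 4229 = 7522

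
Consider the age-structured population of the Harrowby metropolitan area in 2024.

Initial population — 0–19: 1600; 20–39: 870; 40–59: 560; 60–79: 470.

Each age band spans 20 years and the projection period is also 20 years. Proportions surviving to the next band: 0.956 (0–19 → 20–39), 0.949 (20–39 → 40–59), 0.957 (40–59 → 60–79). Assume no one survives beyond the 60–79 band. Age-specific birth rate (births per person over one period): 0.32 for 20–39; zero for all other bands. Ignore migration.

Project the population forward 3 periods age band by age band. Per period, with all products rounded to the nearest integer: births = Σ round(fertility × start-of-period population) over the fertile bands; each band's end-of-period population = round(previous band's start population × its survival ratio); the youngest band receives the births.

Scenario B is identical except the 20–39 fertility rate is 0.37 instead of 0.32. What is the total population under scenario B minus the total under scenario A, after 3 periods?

142

[period 1]
Births: 870 × 0.32 = 278
20–39: 1600 × 0.956 = 1530
40–59: 870 × 0.949 = 826
60–79: 560 × 0.957 = 536
Population now: 0–19=278, 20–39=1530, 40–59=826, 60–79=536
[period 2]
Births: 1530 × 0.32 = 490
20–39: 278 × 0.956 = 266
40–59: 1530 × 0.949 = 1452
60–79: 826 × 0.957 = 790
Population now: 0–19=490, 20–39=266, 40–59=1452, 60–79=790
[period 3]
Births: 266 × 0.32 = 85
20–39: 490 × 0.956 = 468
40–59: 266 × 0.949 = 252
60–79: 1452 × 0.957 = 1390
Population now: 0–19=85, 20–39=468, 40–59=252, 60–79=1390
Scenario A total after 3 periods: 2195
Scenario B projection —
[period 1]
Births: 870 × 0.37 = 322
20–39: 1600 × 0.956 = 1530
40–59: 870 × 0.949 = 826
60–79: 560 × 0.957 = 536
Population now: 0–19=322, 20–39=1530, 40–59=826, 60–79=536
[period 2]
Births: 1530 × 0.37 = 566
20–39: 322 × 0.956 = 308
40–59: 1530 × 0.949 = 1452
60–79: 826 × 0.957 = 790
Population now: 0–19=566, 20–39=308, 40–59=1452, 60–79=790
[period 3]
Births: 308 × 0.37 = 114
20–39: 566 × 0.956 = 541
40–59: 308 × 0.949 = 292
60–79: 1452 × 0.957 = 1390
Population now: 0–19=114, 20–39=541, 40–59=292, 60–79=1390
Scenario B total after 3 periods: 2337
Difference B − A = 2337 − 2195 = 142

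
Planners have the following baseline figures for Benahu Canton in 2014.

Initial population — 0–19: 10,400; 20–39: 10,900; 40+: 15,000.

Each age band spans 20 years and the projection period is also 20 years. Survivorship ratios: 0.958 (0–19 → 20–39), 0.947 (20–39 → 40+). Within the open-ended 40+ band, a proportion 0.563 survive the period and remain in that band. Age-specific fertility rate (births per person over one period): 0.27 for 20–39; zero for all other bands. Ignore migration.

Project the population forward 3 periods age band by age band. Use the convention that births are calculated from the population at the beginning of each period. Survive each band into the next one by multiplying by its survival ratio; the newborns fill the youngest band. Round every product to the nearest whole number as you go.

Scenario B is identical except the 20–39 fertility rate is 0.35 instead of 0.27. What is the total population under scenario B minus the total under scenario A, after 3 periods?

2073

Call the groups 1 to 3, youngest first.
Period 1:
Births: 10900 × 0.27 = 2943
Group 2: 10400 × 0.958 = 9963
Group 3: 10900 × 0.947 + 15000 × 0.563 = 10322 + 8445 = 18767
Population now: 0–19=2943, 20–39=9963, 40+=18767
Period 2:
Births: 9963 × 0.27 = 2690
Group 2: 2943 × 0.958 = 2819
Group 3: 9963 × 0.947 + 18767 × 0.563 = 9435 + 10566 = 20001
Population now: 0–19=2690, 20–39=2819, 40+=20001
Period 3:
Births: 2819 × 0.27 = 761
Group 2: 2690 × 0.958 = 2577
Group 3: 2819 × 0.947 + 20001 × 0.563 = 2670 + 11261 = 13931
Population now: 0–19=761, 20–39=2577, 40+=13931
Scenario A total after 3 periods: 17269
Scenario B projection —
Period 1:
Births: 10900 × 0.35 = 3815
Group 2: 10400 × 0.958 = 9963
Group 3: 10900 × 0.947 + 15000 × 0.563 = 10322 + 8445 = 18767
Population now: 0–19=3815, 20–39=9963, 40+=18767
Period 2:
Births: 9963 × 0.35 = 3487
Group 2: 3815 × 0.958 = 3655
Group 3: 9963 × 0.947 + 18767 × 0.563 = 9435 + 10566 = 20001
Population now: 0–19=3487, 20–39=3655, 40+=20001
Period 3:
Births: 3655 × 0.35 = 1279
Group 2: 3487 × 0.958 = 3341
Group 3: 3655 × 0.947 + 20001 × 0.563 = 3461 + 11261 = 14722
Population now: 0–19=1279, 20–39=3341, 40+=14722
Scenario B total after 3 periods: 19342
Difference B − A = 19342 − 17269 = 2073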